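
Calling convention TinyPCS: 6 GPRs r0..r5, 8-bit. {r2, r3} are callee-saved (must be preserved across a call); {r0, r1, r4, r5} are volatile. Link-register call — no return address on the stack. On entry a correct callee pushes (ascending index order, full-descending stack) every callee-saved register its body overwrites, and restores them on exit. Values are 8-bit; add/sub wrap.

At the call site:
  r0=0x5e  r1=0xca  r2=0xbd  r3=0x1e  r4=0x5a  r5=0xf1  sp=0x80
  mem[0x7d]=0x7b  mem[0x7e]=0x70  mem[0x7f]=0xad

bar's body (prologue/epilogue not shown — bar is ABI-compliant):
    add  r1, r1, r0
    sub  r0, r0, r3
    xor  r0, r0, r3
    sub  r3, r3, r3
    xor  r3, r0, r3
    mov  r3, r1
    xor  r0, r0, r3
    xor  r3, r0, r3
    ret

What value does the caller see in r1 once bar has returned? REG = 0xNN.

REG = 0x28

prologue: push r3 → mem[0x7f]=0x1e, sp=0x7f
body[0] add  r1, r1, r0 → r1=0x28
body[1] sub  r0, r0, r3 → r0=0x40
body[2] xor  r0, r0, r3 → r0=0x5e
body[3] sub  r3, r3, r3 → r3=0x00
body[4] xor  r3, r0, r3 → r3=0x5e
body[5] mov  r3, r1 → r3=0x28
body[6] xor  r0, r0, r3 → r0=0x76
body[7] xor  r3, r0, r3 → r3=0x5e
epilogue: pop r3=0x1e, sp=0x80
r1 is caller-saved → body value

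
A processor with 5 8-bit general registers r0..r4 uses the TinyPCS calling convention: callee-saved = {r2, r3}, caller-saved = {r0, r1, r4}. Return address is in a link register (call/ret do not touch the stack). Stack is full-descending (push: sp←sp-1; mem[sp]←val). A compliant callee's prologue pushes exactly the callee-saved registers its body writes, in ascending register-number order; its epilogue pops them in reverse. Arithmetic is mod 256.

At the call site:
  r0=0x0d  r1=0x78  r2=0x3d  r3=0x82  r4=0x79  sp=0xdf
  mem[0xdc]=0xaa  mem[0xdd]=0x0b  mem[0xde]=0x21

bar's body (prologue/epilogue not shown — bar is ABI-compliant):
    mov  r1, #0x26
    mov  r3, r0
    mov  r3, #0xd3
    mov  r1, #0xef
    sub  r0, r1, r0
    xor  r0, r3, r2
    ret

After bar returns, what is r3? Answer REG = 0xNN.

REG = 0x82

prologue: push r3 -> mem[0xde]=0x82, sp=0xde
body[0] mov  r1, #0x26 -> r1=0x26
body[1] mov  r3, r0 -> r3=0x0d
body[2] mov  r3, #0xd3 -> r3=0xd3
body[3] mov  r1, #0xef -> r1=0xef
body[4] sub  r0, r1, r0 -> r0=0xe2
body[5] xor  r0, r3, r2 -> r0=0xee
epilogue: pop r3=0x82, sp=0xdf
r3 is callee-saved -> restored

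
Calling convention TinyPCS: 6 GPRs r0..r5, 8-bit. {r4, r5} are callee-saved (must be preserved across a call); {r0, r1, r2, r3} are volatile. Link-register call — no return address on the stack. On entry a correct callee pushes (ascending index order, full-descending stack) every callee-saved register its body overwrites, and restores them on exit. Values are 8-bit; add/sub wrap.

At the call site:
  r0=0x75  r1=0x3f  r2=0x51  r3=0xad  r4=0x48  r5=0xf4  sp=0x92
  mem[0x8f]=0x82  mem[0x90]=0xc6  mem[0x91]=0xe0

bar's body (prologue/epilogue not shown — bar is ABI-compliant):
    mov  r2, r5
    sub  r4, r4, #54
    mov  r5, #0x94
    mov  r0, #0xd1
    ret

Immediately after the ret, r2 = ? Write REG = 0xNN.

REG = 0xf4

prologue: push r4 -> mem[0x91]=0x48, sp=0x91
prologue: push r5 -> mem[0x90]=0xf4, sp=0x90
body[0] mov  r2, r5 -> r2=0xf4
body[1] sub  r4, r4, #54 -> r4=0x12
body[2] mov  r5, #0x94 -> r5=0x94
body[3] mov  r0, #0xd1 -> r0=0xd1
epilogue: pop r5=0xf4, sp=0x91
epilogue: pop r4=0x48, sp=0x92
r2 is caller-saved -> body value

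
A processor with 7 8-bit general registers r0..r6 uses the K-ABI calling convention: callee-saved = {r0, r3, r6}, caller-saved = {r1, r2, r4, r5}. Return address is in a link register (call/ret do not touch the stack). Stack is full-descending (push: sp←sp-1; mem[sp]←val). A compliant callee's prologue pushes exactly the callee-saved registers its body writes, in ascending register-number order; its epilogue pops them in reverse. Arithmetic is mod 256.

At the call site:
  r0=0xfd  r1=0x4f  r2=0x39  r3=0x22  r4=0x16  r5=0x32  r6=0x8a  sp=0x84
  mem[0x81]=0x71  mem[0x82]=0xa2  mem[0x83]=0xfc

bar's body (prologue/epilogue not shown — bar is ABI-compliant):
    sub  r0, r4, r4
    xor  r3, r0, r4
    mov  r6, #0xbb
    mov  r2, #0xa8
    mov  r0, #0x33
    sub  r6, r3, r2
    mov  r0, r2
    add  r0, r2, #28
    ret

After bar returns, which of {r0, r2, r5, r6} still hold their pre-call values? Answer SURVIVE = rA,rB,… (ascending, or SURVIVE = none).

prologue: push r0 → mem[0x83]=0xfd, sp=0x83
prologue: push r3 → mem[0x82]=0x22, sp=0x82
prologue: push r6 → mem[0x81]=0x8a, sp=0x81
body[0] sub  r0, r4, r4 → r0=0x00
body[1] xor  r3, r0, r4 → r3=0x16
body[2] mov  r6, #0xbb → r6=0xbb
body[3] mov  r2, #0xa8 → r2=0xa8
body[4] mov  r0, #0x33 → r0=0x33
body[5] sub  r6, r3, r2 → r6=0x6e
body[6] mov  r0, r2 → r0=0xa8
body[7] add  r0, r2, #28 → r0=0xc4
epilogue: pop r6=0x8a, sp=0x82
epilogue: pop r3=0x22, sp=0x83
epilogue: pop r0=0xfd, sp=0x84
r0: callee-saved, written=True
r2: caller-saved, written=True
r5: caller-saved, written=False
r6: callee-saved, written=True

SURVIVE = r0,r5,r6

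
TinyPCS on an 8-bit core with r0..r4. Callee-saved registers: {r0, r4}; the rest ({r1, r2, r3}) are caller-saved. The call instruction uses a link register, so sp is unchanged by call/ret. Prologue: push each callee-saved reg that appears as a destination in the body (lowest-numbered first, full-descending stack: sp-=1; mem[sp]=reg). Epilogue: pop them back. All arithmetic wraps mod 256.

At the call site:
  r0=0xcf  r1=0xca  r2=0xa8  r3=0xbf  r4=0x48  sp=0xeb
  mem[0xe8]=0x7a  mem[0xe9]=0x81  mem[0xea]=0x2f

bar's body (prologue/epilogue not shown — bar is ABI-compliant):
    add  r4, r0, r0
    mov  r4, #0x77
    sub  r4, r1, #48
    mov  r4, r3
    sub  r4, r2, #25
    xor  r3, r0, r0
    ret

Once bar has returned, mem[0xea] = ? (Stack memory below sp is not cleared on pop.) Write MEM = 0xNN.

prologue: push r4 → mem[0xea]=0x48, sp=0xea
body[0] add  r4, r0, r0 → r4=0x9e
body[1] mov  r4, #0x77 → r4=0x77
body[2] sub  r4, r1, #48 → r4=0x9a
body[3] mov  r4, r3 → r4=0xbf
body[4] sub  r4, r2, #25 → r4=0x8f
body[5] xor  r3, r0, r0 → r3=0x00
epilogue: pop r4=0x48, sp=0xeb
prologue pushed ['r4'] at ['0xea']

MEM = 0x48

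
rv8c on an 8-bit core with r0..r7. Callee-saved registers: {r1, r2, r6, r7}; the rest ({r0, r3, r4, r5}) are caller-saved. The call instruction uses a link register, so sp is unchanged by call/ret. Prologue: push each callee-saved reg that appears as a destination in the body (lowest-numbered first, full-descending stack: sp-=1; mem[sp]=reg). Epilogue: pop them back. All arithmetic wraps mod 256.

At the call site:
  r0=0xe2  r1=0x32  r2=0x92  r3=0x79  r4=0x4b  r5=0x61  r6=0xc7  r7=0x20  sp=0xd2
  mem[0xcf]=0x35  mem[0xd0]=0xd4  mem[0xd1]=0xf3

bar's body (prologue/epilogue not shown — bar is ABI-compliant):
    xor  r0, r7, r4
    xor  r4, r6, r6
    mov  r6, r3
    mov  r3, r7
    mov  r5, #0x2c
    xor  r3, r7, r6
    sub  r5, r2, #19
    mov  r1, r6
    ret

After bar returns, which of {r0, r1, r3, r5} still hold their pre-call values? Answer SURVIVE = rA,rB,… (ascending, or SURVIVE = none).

SURVIVE = r1

prologue: push r1 → mem[0xd1]=0x32, sp=0xd1
prologue: push r6 → mem[0xd0]=0xc7, sp=0xd0
body[0] xor  r0, r7, r4 → r0=0x6b
body[1] xor  r4, r6, r6 → r4=0x00
body[2] mov  r6, r3 → r6=0x79
body[3] mov  r3, r7 → r3=0x20
body[4] mov  r5, #0x2c → r5=0x2c
body[5] xor  r3, r7, r6 → r3=0x59
body[6] sub  r5, r2, #19 → r5=0x7f
body[7] mov  r1, r6 → r1=0x79
epilogue: pop r6=0xc7, sp=0xd1
epilogue: pop r1=0x32, sp=0xd2
r0: caller-saved, written=True
r1: callee-saved, written=True
r3: caller-saved, written=True
r5: caller-saved, written=True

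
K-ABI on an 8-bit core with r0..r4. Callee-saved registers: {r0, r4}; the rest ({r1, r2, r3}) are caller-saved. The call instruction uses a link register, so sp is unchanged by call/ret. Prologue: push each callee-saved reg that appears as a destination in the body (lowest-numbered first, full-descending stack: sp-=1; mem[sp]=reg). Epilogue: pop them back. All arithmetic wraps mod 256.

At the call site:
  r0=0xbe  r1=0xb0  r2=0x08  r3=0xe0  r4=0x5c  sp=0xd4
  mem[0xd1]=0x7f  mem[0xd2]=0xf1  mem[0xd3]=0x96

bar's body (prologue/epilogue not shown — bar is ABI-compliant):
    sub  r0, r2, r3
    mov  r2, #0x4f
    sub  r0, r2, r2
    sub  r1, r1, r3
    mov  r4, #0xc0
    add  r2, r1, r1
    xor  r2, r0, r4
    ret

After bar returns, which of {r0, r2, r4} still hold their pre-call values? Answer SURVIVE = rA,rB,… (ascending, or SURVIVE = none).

prologue: push r0 -> mem[0xd3]=0xbe, sp=0xd3
prologue: push r4 -> mem[0xd2]=0x5c, sp=0xd2
body[0] sub  r0, r2, r3 -> r0=0x28
body[1] mov  r2, #0x4f -> r2=0x4f
body[2] sub  r0, r2, r2 -> r0=0x00
body[3] sub  r1, r1, r3 -> r1=0xd0
body[4] mov  r4, #0xc0 -> r4=0xc0
body[5] add  r2, r1, r1 -> r2=0xa0
body[6] xor  r2, r0, r4 -> r2=0xc0
epilogue: pop r4=0x5c, sp=0xd3
epilogue: pop r0=0xbe, sp=0xd4
r0: callee-saved, written=True
r2: caller-saved, written=True
r4: callee-saved, written=True

SURVIVE = r0,r4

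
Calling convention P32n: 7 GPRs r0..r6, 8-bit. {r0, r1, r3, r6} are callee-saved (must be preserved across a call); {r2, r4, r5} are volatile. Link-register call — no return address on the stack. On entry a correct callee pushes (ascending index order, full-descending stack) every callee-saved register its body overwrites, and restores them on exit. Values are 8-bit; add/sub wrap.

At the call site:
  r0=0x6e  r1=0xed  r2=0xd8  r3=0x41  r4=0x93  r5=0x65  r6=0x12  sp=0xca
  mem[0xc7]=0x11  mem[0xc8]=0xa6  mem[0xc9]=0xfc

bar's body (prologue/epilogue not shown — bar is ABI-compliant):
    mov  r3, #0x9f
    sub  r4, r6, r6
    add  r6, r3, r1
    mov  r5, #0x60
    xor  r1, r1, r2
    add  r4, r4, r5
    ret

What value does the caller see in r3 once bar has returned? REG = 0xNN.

prologue: push r1 -> mem[0xc9]=0xed, sp=0xc9
prologue: push r3 -> mem[0xc8]=0x41, sp=0xc8
prologue: push r6 -> mem[0xc7]=0x12, sp=0xc7
body[0] mov  r3, #0x9f -> r3=0x9f
body[1] sub  r4, r6, r6 -> r4=0x00
body[2] add  r6, r3, r1 -> r6=0x8c
body[3] mov  r5, #0x60 -> r5=0x60
body[4] xor  r1, r1, r2 -> r1=0x35
body[5] add  r4, r4, r5 -> r4=0x60
epilogue: pop r6=0x12, sp=0xc8
epilogue: pop r3=0x41, sp=0xc9
epilogue: pop r1=0xed, sp=0xca
r3 is callee-saved -> restored

REG = 0x41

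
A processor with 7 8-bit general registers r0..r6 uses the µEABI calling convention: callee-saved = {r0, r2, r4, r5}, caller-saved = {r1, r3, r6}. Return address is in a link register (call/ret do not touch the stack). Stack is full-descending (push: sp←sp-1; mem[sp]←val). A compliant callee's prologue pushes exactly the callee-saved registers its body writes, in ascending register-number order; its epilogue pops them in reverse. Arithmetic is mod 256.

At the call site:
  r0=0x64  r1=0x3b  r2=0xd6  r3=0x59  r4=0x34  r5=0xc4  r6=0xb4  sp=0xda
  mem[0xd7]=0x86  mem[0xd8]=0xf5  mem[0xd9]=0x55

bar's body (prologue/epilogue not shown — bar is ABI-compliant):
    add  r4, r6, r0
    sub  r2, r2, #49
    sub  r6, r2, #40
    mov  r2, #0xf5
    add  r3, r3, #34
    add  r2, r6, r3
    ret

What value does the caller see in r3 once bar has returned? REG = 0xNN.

prologue: push r2 -> mem[0xd9]=0xd6, sp=0xd9
prologue: push r4 -> mem[0xd8]=0x34, sp=0xd8
body[0] add  r4, r6, r0 -> r4=0x18
body[1] sub  r2, r2, #49 -> r2=0xa5
body[2] sub  r6, r2, #40 -> r6=0x7d
body[3] mov  r2, #0xf5 -> r2=0xf5
body[4] add  r3, r3, #34 -> r3=0x7b
body[5] add  r2, r6, r3 -> r2=0xf8
epilogue: pop r4=0x34, sp=0xd9
epilogue: pop r2=0xd6, sp=0xda
r3 is caller-saved -> body value

REG = 0x7b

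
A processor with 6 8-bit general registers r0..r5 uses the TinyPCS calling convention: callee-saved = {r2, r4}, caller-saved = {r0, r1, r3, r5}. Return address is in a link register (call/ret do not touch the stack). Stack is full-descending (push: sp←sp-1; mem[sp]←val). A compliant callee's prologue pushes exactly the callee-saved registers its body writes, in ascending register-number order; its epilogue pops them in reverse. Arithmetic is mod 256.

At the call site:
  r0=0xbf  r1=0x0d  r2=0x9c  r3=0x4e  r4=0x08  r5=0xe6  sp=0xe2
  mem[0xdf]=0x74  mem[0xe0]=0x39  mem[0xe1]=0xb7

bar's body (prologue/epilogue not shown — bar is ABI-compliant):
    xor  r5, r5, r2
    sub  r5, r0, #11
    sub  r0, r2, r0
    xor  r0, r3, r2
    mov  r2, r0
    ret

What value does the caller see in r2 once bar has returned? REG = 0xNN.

prologue: push r2 -> mem[0xe1]=0x9c, sp=0xe1
body[0] xor  r5, r5, r2 -> r5=0x7a
body[1] sub  r5, r0, #11 -> r5=0xb4
body[2] sub  r0, r2, r0 -> r0=0xdd
body[3] xor  r0, r3, r2 -> r0=0xd2
body[4] mov  r2, r0 -> r2=0xd2
epilogue: pop r2=0x9c, sp=0xe2
r2 is callee-saved -> restored

REG = 0x9c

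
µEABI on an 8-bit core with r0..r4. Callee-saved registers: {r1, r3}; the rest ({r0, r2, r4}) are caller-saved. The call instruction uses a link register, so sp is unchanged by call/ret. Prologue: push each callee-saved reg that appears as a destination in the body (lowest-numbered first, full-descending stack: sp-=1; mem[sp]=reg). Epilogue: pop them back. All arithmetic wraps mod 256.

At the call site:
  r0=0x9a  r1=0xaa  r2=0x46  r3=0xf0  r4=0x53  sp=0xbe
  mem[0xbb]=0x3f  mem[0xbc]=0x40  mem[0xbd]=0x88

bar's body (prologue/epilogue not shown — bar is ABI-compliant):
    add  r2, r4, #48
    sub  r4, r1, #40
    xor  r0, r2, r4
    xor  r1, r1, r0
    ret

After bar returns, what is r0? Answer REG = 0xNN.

REG = 0x01

prologue: push r1 → mem[0xbd]=0xaa, sp=0xbd
body[0] add  r2, r4, #48 → r2=0x83
body[1] sub  r4, r1, #40 → r4=0x82
body[2] xor  r0, r2, r4 → r0=0x01
body[3] xor  r1, r1, r0 → r1=0xab
epilogue: pop r1=0xaa, sp=0xbe
r0 is caller-saved → body value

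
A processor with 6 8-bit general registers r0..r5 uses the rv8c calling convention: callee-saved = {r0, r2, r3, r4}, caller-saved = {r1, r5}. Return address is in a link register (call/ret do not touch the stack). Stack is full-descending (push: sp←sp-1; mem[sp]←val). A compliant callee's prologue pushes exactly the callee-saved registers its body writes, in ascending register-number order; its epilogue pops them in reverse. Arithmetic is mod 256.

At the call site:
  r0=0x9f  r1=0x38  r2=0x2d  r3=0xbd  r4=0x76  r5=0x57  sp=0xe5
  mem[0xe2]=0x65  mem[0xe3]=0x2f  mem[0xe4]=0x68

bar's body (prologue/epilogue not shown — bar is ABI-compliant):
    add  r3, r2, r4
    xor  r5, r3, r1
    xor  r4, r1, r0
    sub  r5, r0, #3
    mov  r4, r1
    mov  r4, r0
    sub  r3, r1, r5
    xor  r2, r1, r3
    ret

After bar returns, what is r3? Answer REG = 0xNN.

REG = 0xbd

prologue: push r2 → mem[0xe4]=0x2d, sp=0xe4
prologue: push r3 → mem[0xe3]=0xbd, sp=0xe3
prologue: push r4 → mem[0xe2]=0x76, sp=0xe2
body[0] add  r3, r2, r4 → r3=0xa3
body[1] xor  r5, r3, r1 → r5=0x9b
body[2] xor  r4, r1, r0 → r4=0xa7
body[3] sub  r5, r0, #3 → r5=0x9c
body[4] mov  r4, r1 → r4=0x38
body[5] mov  r4, r0 → r4=0x9f
body[6] sub  r3, r1, r5 → r3=0x9c
body[7] xor  r2, r1, r3 → r2=0xa4
epilogue: pop r4=0x76, sp=0xe3
epilogue: pop r3=0xbd, sp=0xe4
epilogue: pop r2=0x2d, sp=0xe5
r3 is callee-saved → restored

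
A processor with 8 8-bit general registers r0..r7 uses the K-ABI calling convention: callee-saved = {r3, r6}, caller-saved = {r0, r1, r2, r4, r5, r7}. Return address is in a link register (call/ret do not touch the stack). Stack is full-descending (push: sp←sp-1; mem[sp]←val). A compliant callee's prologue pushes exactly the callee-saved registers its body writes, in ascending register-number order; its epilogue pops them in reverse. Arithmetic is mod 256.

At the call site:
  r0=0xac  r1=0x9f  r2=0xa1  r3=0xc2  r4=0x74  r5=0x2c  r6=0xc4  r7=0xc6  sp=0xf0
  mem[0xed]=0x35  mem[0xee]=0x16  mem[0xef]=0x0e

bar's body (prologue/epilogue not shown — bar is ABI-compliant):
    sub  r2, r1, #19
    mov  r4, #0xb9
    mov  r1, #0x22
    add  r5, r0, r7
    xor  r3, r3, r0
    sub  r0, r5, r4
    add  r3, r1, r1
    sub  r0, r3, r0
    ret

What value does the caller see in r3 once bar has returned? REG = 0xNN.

prologue: push r3 -> mem[0xef]=0xc2, sp=0xef
body[0] sub  r2, r1, #19 -> r2=0x8c
body[1] mov  r4, #0xb9 -> r4=0xb9
body[2] mov  r1, #0x22 -> r1=0x22
body[3] add  r5, r0, r7 -> r5=0x72
body[4] xor  r3, r3, r0 -> r3=0x6e
body[5] sub  r0, r5, r4 -> r0=0xb9
body[6] add  r3, r1, r1 -> r3=0x44
body[7] sub  r0, r3, r0 -> r0=0x8b
epilogue: pop r3=0xc2, sp=0xf0
r3 is callee-saved -> restored

REG = 0xc2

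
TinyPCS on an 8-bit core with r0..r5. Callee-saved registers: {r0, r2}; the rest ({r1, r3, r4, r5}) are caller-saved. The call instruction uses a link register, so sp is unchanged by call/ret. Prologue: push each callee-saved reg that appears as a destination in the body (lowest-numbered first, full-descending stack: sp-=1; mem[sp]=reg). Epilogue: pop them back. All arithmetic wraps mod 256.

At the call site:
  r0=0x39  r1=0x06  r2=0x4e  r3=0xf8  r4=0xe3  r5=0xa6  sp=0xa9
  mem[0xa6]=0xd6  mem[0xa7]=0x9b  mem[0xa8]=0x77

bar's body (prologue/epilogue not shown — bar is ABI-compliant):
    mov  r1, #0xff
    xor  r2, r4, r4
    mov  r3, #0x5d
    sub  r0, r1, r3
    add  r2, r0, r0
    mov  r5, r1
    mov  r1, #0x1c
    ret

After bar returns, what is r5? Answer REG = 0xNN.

REG = 0xff

prologue: push r0 → mem[0xa8]=0x39, sp=0xa8
prologue: push r2 → mem[0xa7]=0x4e, sp=0xa7
body[0] mov  r1, #0xff → r1=0xff
body[1] xor  r2, r4, r4 → r2=0x00
body[2] mov  r3, #0x5d → r3=0x5d
body[3] sub  r0, r1, r3 → r0=0xa2
body[4] add  r2, r0, r0 → r2=0x44
body[5] mov  r5, r1 → r5=0xff
body[6] mov  r1, #0x1c → r1=0x1c
epilogue: pop r2=0x4e, sp=0xa8
epilogue: pop r0=0x39, sp=0xa9
r5 is caller-saved → body value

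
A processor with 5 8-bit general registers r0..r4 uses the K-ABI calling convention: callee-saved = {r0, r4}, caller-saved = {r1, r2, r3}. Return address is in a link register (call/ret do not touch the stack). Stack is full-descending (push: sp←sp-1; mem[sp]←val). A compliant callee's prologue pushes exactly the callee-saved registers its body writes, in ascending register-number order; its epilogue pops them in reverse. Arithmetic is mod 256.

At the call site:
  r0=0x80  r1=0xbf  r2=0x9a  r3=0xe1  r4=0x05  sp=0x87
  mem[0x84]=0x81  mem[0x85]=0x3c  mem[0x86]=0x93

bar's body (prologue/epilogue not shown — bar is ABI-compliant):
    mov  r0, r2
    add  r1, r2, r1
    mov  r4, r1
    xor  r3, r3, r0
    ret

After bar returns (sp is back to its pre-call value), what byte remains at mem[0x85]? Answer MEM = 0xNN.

prologue: push r0 → mem[0x86]=0x80, sp=0x86
prologue: push r4 → mem[0x85]=0x05, sp=0x85
body[0] mov  r0, r2 → r0=0x9a
body[1] add  r1, r2, r1 → r1=0x59
body[2] mov  r4, r1 → r4=0x59
body[3] xor  r3, r3, r0 → r3=0x7b
epilogue: pop r4=0x05, sp=0x86
epilogue: pop r0=0x80, sp=0x87
prologue pushed ['r0', 'r4'] at ['0x86', '0x85']

MEM = 0x05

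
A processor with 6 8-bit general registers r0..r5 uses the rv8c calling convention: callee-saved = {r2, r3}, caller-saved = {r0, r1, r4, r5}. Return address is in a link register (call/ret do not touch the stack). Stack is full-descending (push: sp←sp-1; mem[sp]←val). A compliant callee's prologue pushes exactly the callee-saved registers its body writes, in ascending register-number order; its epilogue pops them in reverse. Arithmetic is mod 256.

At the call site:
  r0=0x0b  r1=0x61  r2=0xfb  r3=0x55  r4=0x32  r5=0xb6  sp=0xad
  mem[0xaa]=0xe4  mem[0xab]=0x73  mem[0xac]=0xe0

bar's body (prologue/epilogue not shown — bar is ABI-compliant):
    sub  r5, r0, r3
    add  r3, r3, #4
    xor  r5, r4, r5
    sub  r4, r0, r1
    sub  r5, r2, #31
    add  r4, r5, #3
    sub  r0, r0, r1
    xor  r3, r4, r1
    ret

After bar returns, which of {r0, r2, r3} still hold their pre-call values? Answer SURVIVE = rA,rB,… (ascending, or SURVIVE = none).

prologue: push r3 -> mem[0xac]=0x55, sp=0xac
body[0] sub  r5, r0, r3 -> r5=0xb6
body[1] add  r3, r3, #4 -> r3=0x59
body[2] xor  r5, r4, r5 -> r5=0x84
body[3] sub  r4, r0, r1 -> r4=0xaa
body[4] sub  r5, r2, #31 -> r5=0xdc
body[5] add  r4, r5, #3 -> r4=0xdf
body[6] sub  r0, r0, r1 -> r0=0xaa
body[7] xor  r3, r4, r1 -> r3=0xbe
epilogue: pop r3=0x55, sp=0xad
r0: caller-saved, written=True
r2: callee-saved, written=False
r3: callee-saved, written=True

SURVIVE = r2,r3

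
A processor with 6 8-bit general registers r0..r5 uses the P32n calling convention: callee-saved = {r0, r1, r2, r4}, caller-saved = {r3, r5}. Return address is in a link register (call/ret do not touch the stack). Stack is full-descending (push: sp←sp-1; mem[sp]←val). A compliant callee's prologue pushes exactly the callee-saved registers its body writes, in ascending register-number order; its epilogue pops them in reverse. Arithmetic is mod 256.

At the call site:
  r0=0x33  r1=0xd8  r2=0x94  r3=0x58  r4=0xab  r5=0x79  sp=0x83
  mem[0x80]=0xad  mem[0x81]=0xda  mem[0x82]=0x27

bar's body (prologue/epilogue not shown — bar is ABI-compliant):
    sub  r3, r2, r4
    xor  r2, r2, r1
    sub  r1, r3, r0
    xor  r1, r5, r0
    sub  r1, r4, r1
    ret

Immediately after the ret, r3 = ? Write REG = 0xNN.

prologue: push r1 -> mem[0x82]=0xd8, sp=0x82
prologue: push r2 -> mem[0x81]=0x94, sp=0x81
body[0] sub  r3, r2, r4 -> r3=0xe9
body[1] xor  r2, r2, r1 -> r2=0x4c
body[2] sub  r1, r3, r0 -> r1=0xb6
body[3] xor  r1, r5, r0 -> r1=0x4a
body[4] sub  r1, r4, r1 -> r1=0x61
epilogue: pop r2=0x94, sp=0x82
epilogue: pop r1=0xd8, sp=0x83
r3 is caller-saved -> body value

REG = 0xe9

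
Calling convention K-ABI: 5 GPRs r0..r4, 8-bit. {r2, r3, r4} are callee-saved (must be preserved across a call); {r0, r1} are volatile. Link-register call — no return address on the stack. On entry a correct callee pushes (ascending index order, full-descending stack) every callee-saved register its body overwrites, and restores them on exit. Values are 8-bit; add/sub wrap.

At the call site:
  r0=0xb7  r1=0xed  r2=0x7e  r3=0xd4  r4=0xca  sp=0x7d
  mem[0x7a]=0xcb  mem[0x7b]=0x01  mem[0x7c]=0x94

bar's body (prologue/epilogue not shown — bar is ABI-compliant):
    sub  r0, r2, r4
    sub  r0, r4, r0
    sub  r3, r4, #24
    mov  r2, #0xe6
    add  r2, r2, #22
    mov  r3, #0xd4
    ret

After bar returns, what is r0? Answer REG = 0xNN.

prologue: push r2 -> mem[0x7c]=0x7e, sp=0x7c
prologue: push r3 -> mem[0x7b]=0xd4, sp=0x7b
body[0] sub  r0, r2, r4 -> r0=0xb4
body[1] sub  r0, r4, r0 -> r0=0x16
body[2] sub  r3, r4, #24 -> r3=0xb2
body[3] mov  r2, #0xe6 -> r2=0xe6
body[4] add  r2, r2, #22 -> r2=0xfc
body[5] mov  r3, #0xd4 -> r3=0xd4
epilogue: pop r3=0xd4, sp=0x7c
epilogue: pop r2=0x7e, sp=0x7d
r0 is caller-saved -> body value

REG = 0x16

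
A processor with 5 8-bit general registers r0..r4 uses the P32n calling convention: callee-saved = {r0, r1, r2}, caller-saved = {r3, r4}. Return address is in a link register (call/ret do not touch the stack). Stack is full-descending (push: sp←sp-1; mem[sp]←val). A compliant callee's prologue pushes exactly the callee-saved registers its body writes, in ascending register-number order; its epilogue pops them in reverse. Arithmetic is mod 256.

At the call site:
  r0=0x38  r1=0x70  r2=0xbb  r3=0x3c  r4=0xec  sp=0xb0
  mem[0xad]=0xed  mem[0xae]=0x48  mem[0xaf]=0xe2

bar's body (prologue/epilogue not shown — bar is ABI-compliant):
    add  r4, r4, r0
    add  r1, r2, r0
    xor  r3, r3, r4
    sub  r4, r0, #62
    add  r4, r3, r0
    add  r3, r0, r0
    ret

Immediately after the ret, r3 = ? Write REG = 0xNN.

REG = 0x70

prologue: push r1 → mem[0xaf]=0x70, sp=0xaf
body[0] add  r4, r4, r0 → r4=0x24
body[1] add  r1, r2, r0 → r1=0xf3
body[2] xor  r3, r3, r4 → r3=0x18
body[3] sub  r4, r0, #62 → r4=0xfa
body[4] add  r4, r3, r0 → r4=0x50
body[5] add  r3, r0, r0 → r3=0x70
epilogue: pop r1=0x70, sp=0xb0
r3 is caller-saved → body value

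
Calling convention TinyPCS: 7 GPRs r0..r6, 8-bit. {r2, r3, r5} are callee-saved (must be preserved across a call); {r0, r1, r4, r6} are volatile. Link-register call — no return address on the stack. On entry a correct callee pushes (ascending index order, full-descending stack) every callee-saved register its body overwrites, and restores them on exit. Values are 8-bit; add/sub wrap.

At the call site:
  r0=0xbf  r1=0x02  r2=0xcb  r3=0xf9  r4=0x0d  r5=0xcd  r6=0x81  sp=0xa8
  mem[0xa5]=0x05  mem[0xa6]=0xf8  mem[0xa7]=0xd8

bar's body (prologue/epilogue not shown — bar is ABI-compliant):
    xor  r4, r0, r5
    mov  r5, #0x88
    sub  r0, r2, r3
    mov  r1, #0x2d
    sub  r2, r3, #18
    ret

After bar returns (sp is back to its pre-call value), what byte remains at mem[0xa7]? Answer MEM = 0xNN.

MEM = 0xcb

prologue: push r2 -> mem[0xa7]=0xcb, sp=0xa7
prologue: push r5 -> mem[0xa6]=0xcd, sp=0xa6
body[0] xor  r4, r0, r5 -> r4=0x72
body[1] mov  r5, #0x88 -> r5=0x88
body[2] sub  r0, r2, r3 -> r0=0xd2
body[3] mov  r1, #0x2d -> r1=0x2d
body[4] sub  r2, r3, #18 -> r2=0xe7
epilogue: pop r5=0xcd, sp=0xa7
epilogue: pop r2=0xcb, sp=0xa8
prologue pushed ['r2', 'r5'] at ['0xa7', '0xa6']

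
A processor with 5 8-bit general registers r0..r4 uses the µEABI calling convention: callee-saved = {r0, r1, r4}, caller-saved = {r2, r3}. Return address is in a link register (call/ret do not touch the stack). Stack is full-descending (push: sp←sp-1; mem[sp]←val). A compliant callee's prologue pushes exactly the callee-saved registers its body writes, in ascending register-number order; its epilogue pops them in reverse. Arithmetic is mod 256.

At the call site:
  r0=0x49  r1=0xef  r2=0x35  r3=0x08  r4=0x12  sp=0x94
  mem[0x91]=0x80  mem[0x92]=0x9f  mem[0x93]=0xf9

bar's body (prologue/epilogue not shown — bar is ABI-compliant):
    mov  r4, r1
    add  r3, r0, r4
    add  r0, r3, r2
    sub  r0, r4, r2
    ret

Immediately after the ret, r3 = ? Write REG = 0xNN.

prologue: push r0 -> mem[0x93]=0x49, sp=0x93
prologue: push r4 -> mem[0x92]=0x12, sp=0x92
body[0] mov  r4, r1 -> r4=0xef
body[1] add  r3, r0, r4 -> r3=0x38
body[2] add  r0, r3, r2 -> r0=0x6d
body[3] sub  r0, r4, r2 -> r0=0xba
epilogue: pop r4=0x12, sp=0x93
epilogue: pop r0=0x49, sp=0x94
r3 is caller-saved -> body value

REG = 0x38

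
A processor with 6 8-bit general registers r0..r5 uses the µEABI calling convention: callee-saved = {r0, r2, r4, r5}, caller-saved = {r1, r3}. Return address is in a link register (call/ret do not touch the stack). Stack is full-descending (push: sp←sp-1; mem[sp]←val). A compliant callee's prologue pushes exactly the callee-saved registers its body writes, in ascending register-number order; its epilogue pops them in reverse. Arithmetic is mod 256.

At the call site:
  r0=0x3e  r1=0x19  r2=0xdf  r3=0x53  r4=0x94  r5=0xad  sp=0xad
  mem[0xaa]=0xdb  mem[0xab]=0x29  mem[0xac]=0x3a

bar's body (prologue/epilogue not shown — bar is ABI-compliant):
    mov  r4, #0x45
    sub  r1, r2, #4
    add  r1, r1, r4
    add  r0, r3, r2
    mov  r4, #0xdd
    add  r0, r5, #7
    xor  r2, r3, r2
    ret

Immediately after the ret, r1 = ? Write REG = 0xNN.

REG = 0x20

prologue: push r0 → mem[0xac]=0x3e, sp=0xac
prologue: push r2 → mem[0xab]=0xdf, sp=0xab
prologue: push r4 → mem[0xaa]=0x94, sp=0xaa
body[0] mov  r4, #0x45 → r4=0x45
body[1] sub  r1, r2, #4 → r1=0xdb
body[2] add  r1, r1, r4 → r1=0x20
body[3] add  r0, r3, r2 → r0=0x32
body[4] mov  r4, #0xdd → r4=0xdd
body[5] add  r0, r5, #7 → r0=0xb4
body[6] xor  r2, r3, r2 → r2=0x8c
epilogue: pop r4=0x94, sp=0xab
epilogue: pop r2=0xdf, sp=0xac
epilogue: pop r0=0x3e, sp=0xad
r1 is caller-saved → body value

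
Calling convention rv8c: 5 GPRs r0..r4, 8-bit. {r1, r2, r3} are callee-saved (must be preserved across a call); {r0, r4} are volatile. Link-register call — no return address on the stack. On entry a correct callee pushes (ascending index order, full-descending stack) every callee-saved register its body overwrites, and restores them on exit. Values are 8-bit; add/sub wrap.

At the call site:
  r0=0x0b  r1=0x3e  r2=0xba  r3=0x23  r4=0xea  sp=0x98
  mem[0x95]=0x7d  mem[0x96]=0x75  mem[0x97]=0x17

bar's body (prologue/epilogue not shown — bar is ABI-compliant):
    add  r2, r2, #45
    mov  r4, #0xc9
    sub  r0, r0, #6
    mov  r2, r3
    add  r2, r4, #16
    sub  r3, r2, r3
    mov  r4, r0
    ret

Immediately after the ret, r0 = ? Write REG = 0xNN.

prologue: push r2 -> mem[0x97]=0xba, sp=0x97
prologue: push r3 -> mem[0x96]=0x23, sp=0x96
body[0] add  r2, r2, #45 -> r2=0xe7
body[1] mov  r4, #0xc9 -> r4=0xc9
body[2] sub  r0, r0, #6 -> r0=0x05
body[3] mov  r2, r3 -> r2=0x23
body[4] add  r2, r4, #16 -> r2=0xd9
body[5] sub  r3, r2, r3 -> r3=0xb6
body[6] mov  r4, r0 -> r4=0x05
epilogue: pop r3=0x23, sp=0x97
epilogue: pop r2=0xba, sp=0x98
r0 is caller-saved -> body value

REG = 0x05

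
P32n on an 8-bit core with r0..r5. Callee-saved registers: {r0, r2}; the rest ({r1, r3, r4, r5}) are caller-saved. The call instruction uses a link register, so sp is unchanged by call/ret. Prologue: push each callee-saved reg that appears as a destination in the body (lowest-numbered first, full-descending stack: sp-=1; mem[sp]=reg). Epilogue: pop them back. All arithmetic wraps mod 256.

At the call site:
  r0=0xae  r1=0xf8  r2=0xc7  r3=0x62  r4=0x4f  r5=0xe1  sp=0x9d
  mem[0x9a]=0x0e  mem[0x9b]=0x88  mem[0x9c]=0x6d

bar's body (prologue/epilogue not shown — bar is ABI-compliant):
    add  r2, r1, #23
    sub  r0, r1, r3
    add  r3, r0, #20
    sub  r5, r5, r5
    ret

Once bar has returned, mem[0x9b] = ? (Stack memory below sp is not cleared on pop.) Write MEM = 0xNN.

MEM = 0xc7

prologue: push r0 -> mem[0x9c]=0xae, sp=0x9c
prologue: push r2 -> mem[0x9b]=0xc7, sp=0x9b
body[0] add  r2, r1, #23 -> r2=0x0f
body[1] sub  r0, r1, r3 -> r0=0x96
body[2] add  r3, r0, #20 -> r3=0xaa
body[3] sub  r5, r5, r5 -> r5=0x00
epilogue: pop r2=0xc7, sp=0x9c
epilogue: pop r0=0xae, sp=0x9d
prologue pushed ['r0', 'r2'] at ['0x9c', '0x9b']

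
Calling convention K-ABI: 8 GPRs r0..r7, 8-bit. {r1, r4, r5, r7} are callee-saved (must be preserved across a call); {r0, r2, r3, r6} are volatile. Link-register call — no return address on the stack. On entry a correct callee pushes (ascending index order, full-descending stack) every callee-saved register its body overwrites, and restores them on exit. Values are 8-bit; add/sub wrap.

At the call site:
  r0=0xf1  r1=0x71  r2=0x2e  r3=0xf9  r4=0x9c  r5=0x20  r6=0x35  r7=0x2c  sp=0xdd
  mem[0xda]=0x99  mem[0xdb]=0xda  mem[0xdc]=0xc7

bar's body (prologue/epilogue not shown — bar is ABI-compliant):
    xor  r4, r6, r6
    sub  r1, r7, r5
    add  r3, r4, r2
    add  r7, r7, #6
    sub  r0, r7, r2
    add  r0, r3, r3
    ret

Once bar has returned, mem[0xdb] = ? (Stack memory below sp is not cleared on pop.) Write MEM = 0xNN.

MEM = 0x9c

prologue: push r1 → mem[0xdc]=0x71, sp=0xdc
prologue: push r4 → mem[0xdb]=0x9c, sp=0xdb
prologue: push r7 → mem[0xda]=0x2c, sp=0xda
body[0] xor  r4, r6, r6 → r4=0x00
body[1] sub  r1, r7, r5 → r1=0x0c
body[2] add  r3, r4, r2 → r3=0x2e
body[3] add  r7, r7, #6 → r7=0x32
body[4] sub  r0, r7, r2 → r0=0x04
body[5] add  r0, r3, r3 → r0=0x5c
epilogue: pop r7=0x2c, sp=0xdb
epilogue: pop r4=0x9c, sp=0xdc
epilogue: pop r1=0x71, sp=0xdd
prologue pushed ['r1', 'r4', 'r7'] at ['0xdc', '0xdb', '0xda']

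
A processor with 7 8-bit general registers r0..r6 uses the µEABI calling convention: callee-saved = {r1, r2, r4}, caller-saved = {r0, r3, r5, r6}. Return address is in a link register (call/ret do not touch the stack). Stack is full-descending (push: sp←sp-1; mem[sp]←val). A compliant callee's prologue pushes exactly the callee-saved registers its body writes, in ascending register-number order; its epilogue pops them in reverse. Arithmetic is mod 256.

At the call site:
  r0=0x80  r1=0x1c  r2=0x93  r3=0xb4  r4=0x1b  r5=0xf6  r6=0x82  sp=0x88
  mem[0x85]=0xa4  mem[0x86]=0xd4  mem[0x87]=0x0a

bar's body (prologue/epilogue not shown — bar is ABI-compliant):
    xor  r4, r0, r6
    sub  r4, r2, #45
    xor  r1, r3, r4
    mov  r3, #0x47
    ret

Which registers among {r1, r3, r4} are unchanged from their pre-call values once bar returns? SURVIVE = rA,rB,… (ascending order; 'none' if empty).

prologue: push r1 → mem[0x87]=0x1c, sp=0x87
prologue: push r4 → mem[0x86]=0x1b, sp=0x86
body[0] xor  r4, r0, r6 → r4=0x02
body[1] sub  r4, r2, #45 → r4=0x66
body[2] xor  r1, r3, r4 → r1=0xd2
body[3] mov  r3, #0x47 → r3=0x47
epilogue: pop r4=0x1b, sp=0x87
epilogue: pop r1=0x1c, sp=0x88
r1: callee-saved, written=True
r3: caller-saved, written=True
r4: callee-saved, written=True

SURVIVE = r1,r4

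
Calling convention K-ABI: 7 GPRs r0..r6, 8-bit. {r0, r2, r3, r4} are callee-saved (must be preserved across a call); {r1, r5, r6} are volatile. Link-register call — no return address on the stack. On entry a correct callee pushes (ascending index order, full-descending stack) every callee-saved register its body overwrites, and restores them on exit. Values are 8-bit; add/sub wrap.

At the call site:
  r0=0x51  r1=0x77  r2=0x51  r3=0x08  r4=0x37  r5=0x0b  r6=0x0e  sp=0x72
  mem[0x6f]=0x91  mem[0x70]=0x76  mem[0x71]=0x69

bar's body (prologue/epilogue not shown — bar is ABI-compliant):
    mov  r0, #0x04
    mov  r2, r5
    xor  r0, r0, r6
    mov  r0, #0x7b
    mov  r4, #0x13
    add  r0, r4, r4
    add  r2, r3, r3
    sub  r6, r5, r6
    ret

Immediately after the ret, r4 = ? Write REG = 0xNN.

REG = 0x37

prologue: push r0 → mem[0x71]=0x51, sp=0x71
prologue: push r2 → mem[0x70]=0x51, sp=0x70
prologue: push r4 → mem[0x6f]=0x37, sp=0x6f
body[0] mov  r0, #0x04 → r0=0x04
body[1] mov  r2, r5 → r2=0x0b
body[2] xor  r0, r0, r6 → r0=0x0a
body[3] mov  r0, #0x7b → r0=0x7b
body[4] mov  r4, #0x13 → r4=0x13
body[5] add  r0, r4, r4 → r0=0x26
body[6] add  r2, r3, r3 → r2=0x10
body[7] sub  r6, r5, r6 → r6=0xfd
epilogue: pop r4=0x37, sp=0x70
epilogue: pop r2=0x51, sp=0x71
epilogue: pop r0=0x51, sp=0x72
r4 is callee-saved → restored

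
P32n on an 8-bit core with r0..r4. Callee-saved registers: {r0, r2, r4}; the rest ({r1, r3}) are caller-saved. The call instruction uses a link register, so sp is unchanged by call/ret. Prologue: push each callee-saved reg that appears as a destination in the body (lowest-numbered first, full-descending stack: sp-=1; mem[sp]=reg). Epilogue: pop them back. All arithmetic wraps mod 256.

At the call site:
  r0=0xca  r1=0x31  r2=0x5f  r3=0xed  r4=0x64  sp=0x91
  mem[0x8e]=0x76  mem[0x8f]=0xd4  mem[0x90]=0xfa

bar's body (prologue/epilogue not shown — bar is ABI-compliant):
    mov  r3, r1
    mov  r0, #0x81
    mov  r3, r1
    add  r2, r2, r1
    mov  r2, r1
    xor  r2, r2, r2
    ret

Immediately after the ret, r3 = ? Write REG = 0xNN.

REG = 0x31

prologue: push r0 -> mem[0x90]=0xca, sp=0x90
prologue: push r2 -> mem[0x8f]=0x5f, sp=0x8f
body[0] mov  r3, r1 -> r3=0x31
body[1] mov  r0, #0x81 -> r0=0x81
body[2] mov  r3, r1 -> r3=0x31
body[3] add  r2, r2, r1 -> r2=0x90
body[4] mov  r2, r1 -> r2=0x31
body[5] xor  r2, r2, r2 -> r2=0x00
epilogue: pop r2=0x5f, sp=0x90
epilogue: pop r0=0xca, sp=0x91
r3 is caller-saved -> body value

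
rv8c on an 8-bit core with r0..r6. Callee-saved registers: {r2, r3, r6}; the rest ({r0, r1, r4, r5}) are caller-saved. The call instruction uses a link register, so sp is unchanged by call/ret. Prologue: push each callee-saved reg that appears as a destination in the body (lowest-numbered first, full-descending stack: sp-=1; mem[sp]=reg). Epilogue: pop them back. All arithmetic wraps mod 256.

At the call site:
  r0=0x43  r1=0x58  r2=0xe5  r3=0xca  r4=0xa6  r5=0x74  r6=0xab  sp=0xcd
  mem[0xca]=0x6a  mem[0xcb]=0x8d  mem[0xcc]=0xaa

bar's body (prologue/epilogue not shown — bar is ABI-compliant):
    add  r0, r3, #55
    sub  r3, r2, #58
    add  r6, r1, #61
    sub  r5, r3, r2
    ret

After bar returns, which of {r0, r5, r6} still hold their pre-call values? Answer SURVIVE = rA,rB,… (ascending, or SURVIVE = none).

SURVIVE = r6

prologue: push r3 → mem[0xcc]=0xca, sp=0xcc
prologue: push r6 → mem[0xcb]=0xab, sp=0xcb
body[0] add  r0, r3, #55 → r0=0x01
body[1] sub  r3, r2, #58 → r3=0xab
body[2] add  r6, r1, #61 → r6=0x95
body[3] sub  r5, r3, r2 → r5=0xc6
epilogue: pop r6=0xab, sp=0xcc
epilogue: pop r3=0xca, sp=0xcd
r0: caller-saved, written=True
r5: caller-saved, written=True
r6: callee-saved, written=True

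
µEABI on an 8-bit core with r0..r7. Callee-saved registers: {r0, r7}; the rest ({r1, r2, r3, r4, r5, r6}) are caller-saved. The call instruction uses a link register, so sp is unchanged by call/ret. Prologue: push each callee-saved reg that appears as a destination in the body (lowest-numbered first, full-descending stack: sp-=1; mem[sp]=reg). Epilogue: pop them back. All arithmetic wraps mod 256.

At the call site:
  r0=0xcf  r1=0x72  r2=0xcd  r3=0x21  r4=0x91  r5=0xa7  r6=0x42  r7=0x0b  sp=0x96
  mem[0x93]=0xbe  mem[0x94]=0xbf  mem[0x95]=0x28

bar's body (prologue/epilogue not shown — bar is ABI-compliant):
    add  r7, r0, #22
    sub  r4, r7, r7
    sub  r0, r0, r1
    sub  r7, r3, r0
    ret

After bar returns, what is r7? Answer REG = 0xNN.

prologue: push r0 → mem[0x95]=0xcf, sp=0x95
prologue: push r7 → mem[0x94]=0x0b, sp=0x94
body[0] add  r7, r0, #22 → r7=0xe5
body[1] sub  r4, r7, r7 → r4=0x00
body[2] sub  r0, r0, r1 → r0=0x5d
body[3] sub  r7, r3, r0 → r7=0xc4
epilogue: pop r7=0x0b, sp=0x95
epilogue: pop r0=0xcf, sp=0x96
r7 is callee-saved → restored

REG = 0x0b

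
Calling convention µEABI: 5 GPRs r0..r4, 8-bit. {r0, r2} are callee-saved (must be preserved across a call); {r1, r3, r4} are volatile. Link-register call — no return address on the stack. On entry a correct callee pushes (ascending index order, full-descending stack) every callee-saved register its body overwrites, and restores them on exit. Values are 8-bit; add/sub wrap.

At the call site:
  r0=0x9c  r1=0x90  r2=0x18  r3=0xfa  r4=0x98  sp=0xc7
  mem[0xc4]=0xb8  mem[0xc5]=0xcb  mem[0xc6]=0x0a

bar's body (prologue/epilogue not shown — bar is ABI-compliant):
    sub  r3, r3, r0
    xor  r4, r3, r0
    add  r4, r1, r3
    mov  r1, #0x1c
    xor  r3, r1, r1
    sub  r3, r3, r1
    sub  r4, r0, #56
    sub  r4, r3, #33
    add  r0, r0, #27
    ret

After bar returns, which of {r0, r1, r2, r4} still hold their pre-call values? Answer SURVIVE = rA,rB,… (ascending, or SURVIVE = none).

prologue: push r0 -> mem[0xc6]=0x9c, sp=0xc6
body[0] sub  r3, r3, r0 -> r3=0x5e
body[1] xor  r4, r3, r0 -> r4=0xc2
body[2] add  r4, r1, r3 -> r4=0xee
body[3] mov  r1, #0x1c -> r1=0x1c
body[4] xor  r3, r1, r1 -> r3=0x00
body[5] sub  r3, r3, r1 -> r3=0xe4
body[6] sub  r4, r0, #56 -> r4=0x64
body[7] sub  r4, r3, #33 -> r4=0xc3
body[8] add  r0, r0, #27 -> r0=0xb7
epilogue: pop r0=0x9c, sp=0xc7
r0: callee-saved, written=True
r1: caller-saved, written=True
r2: callee-saved, written=False
r4: caller-saved, written=True

SURVIVE = r0,r2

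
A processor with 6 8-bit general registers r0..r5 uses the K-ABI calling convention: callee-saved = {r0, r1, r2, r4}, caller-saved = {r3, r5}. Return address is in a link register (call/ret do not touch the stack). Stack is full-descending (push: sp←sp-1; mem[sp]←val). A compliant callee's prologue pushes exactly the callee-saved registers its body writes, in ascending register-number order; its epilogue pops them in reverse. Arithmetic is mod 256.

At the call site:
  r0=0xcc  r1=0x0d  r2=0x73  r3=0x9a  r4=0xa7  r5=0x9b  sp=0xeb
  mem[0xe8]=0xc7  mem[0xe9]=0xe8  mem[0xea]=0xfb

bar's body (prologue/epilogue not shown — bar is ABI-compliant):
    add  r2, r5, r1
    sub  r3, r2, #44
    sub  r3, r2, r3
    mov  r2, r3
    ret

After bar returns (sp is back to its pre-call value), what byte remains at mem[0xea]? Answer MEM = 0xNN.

MEM = 0x73

prologue: push r2 → mem[0xea]=0x73, sp=0xea
body[0] add  r2, r5, r1 → r2=0xa8
body[1] sub  r3, r2, #44 → r3=0x7c
body[2] sub  r3, r2, r3 → r3=0x2c
body[3] mov  r2, r3 → r2=0x2c
epilogue: pop r2=0x73, sp=0xeb
prologue pushed ['r2'] at ['0xea']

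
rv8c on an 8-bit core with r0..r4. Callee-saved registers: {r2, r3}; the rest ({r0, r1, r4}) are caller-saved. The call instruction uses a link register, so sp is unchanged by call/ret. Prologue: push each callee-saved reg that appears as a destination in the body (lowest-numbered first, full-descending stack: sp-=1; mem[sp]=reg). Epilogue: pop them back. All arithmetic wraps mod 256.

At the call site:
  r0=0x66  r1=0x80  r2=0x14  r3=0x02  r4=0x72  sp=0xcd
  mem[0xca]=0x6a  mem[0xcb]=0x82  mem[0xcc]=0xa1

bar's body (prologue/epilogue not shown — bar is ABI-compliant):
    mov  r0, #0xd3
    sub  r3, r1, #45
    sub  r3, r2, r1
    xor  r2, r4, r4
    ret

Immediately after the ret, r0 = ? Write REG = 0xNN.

prologue: push r2 → mem[0xcc]=0x14, sp=0xcc
prologue: push r3 → mem[0xcb]=0x02, sp=0xcb
body[0] mov  r0, #0xd3 → r0=0xd3
body[1] sub  r3, r1, #45 → r3=0x53
body[2] sub  r3, r2, r1 → r3=0x94
body[3] xor  r2, r4, r4 → r2=0x00
epilogue: pop r3=0x02, sp=0xcc
epilogue: pop r2=0x14, sp=0xcd
r0 is caller-saved → body value

REG = 0xd3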